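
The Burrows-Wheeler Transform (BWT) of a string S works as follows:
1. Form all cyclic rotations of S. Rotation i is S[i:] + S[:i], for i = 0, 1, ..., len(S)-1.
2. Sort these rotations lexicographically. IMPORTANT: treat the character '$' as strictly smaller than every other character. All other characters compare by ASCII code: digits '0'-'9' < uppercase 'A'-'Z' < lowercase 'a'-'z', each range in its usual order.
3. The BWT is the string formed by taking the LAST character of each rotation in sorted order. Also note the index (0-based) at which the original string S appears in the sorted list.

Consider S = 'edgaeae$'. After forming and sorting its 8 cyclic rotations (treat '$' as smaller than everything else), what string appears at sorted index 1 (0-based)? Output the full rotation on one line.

All 8 rotations (rotation i = S[i:]+S[:i]):
  rot[0] = edgaeae$
  rot[1] = dgaeae$e
  rot[2] = gaeae$ed
  rot[3] = aeae$edg
  rot[4] = eae$edga
  rot[5] = ae$edgae
  rot[6] = e$edgaea
  rot[7] = $edgaeae
Sorted (with $ < everything):
  sorted[0] = $edgaeae
  sorted[1] = ae$edgae
  sorted[2] = aeae$edg
  sorted[3] = dgaeae$e
  sorted[4] = e$edgaea
  sorted[5] = eae$edga
  sorted[6] = edgaeae$
  sorted[7] = gaeae$ed
sorted[1] = ae$edgae

Answer: ae$edgae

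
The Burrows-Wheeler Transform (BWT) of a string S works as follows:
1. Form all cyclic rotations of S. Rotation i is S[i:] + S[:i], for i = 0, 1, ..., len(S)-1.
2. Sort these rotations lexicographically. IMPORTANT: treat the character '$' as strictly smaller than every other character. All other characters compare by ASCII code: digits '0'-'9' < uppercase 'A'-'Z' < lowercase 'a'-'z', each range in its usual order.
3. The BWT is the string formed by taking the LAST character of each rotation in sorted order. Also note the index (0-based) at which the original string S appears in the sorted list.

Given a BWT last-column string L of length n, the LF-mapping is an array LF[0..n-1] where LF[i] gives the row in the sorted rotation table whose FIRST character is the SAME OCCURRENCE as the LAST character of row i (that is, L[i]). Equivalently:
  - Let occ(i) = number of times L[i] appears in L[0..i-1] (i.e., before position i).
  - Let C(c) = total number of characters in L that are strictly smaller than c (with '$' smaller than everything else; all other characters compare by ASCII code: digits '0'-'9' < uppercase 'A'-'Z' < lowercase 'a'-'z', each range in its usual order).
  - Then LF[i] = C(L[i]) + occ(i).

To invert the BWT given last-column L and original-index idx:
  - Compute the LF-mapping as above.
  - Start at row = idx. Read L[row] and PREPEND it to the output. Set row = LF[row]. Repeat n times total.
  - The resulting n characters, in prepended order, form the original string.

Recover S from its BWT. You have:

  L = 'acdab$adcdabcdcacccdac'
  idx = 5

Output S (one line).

LF mapping: 1 9 17 2 7 0 3 18 10 19 4 8 11 20 12 5 13 14 15 21 6 16
Walk LF starting at row 5, prepending L[row]:
  step 1: row=5, L[5]='$', prepend. Next row=LF[5]=0
  step 2: row=0, L[0]='a', prepend. Next row=LF[0]=1
  step 3: row=1, L[1]='c', prepend. Next row=LF[1]=9
  step 4: row=9, L[9]='d', prepend. Next row=LF[9]=19
  step 5: row=19, L[19]='d', prepend. Next row=LF[19]=21
  step 6: row=21, L[21]='c', prepend. Next row=LF[21]=16
  step 7: row=16, L[16]='c', prepend. Next row=LF[16]=13
  step 8: row=13, L[13]='d', prepend. Next row=LF[13]=20
  step 9: row=20, L[20]='a', prepend. Next row=LF[20]=6
  step 10: row=6, L[6]='a', prepend. Next row=LF[6]=3
  step 11: row=3, L[3]='a', prepend. Next row=LF[3]=2
  step 12: row=2, L[2]='d', prepend. Next row=LF[2]=17
  step 13: row=17, L[17]='c', prepend. Next row=LF[17]=14
  step 14: row=14, L[14]='c', prepend. Next row=LF[14]=12
  step 15: row=12, L[12]='c', prepend. Next row=LF[12]=11
  step 16: row=11, L[11]='b', prepend. Next row=LF[11]=8
  step 17: row=8, L[8]='c', prepend. Next row=LF[8]=10
  step 18: row=10, L[10]='a', prepend. Next row=LF[10]=4
  step 19: row=4, L[4]='b', prepend. Next row=LF[4]=7
  step 20: row=7, L[7]='d', prepend. Next row=LF[7]=18
  step 21: row=18, L[18]='c', prepend. Next row=LF[18]=15
  step 22: row=15, L[15]='a', prepend. Next row=LF[15]=5
Reversed output: acdbacbcccdaaadccddca$

Answer: acdbacbcccdaaadccddca$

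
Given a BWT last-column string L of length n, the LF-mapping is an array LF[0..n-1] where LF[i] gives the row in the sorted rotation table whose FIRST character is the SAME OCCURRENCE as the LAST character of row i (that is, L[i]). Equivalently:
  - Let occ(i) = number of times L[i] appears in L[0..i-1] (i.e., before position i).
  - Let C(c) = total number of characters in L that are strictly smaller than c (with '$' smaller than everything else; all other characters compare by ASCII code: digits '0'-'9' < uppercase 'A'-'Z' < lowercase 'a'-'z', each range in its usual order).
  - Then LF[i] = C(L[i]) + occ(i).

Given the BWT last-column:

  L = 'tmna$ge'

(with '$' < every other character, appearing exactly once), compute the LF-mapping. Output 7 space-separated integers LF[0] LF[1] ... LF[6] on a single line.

Answer: 6 4 5 1 0 3 2

Derivation:
Char counts: '$':1, 'a':1, 'e':1, 'g':1, 'm':1, 'n':1, 't':1
C (first-col start): C('$')=0, C('a')=1, C('e')=2, C('g')=3, C('m')=4, C('n')=5, C('t')=6
L[0]='t': occ=0, LF[0]=C('t')+0=6+0=6
L[1]='m': occ=0, LF[1]=C('m')+0=4+0=4
L[2]='n': occ=0, LF[2]=C('n')+0=5+0=5
L[3]='a': occ=0, LF[3]=C('a')+0=1+0=1
L[4]='$': occ=0, LF[4]=C('$')+0=0+0=0
L[5]='g': occ=0, LF[5]=C('g')+0=3+0=3
L[6]='e': occ=0, LF[6]=C('e')+0=2+0=2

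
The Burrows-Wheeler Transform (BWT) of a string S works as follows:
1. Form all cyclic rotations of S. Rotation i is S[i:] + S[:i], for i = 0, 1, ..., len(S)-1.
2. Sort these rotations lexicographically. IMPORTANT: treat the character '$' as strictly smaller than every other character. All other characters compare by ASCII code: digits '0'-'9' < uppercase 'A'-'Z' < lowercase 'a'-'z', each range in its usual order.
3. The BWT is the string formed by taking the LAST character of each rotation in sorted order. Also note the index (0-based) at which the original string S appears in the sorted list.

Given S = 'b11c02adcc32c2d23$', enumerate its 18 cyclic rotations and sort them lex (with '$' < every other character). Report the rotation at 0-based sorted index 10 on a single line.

All 18 rotations (rotation i = S[i:]+S[:i]):
  rot[0] = b11c02adcc32c2d23$
  rot[1] = 11c02adcc32c2d23$b
  rot[2] = 1c02adcc32c2d23$b1
  rot[3] = c02adcc32c2d23$b11
  rot[4] = 02adcc32c2d23$b11c
  rot[5] = 2adcc32c2d23$b11c0
  rot[6] = adcc32c2d23$b11c02
  rot[7] = dcc32c2d23$b11c02a
  rot[8] = cc32c2d23$b11c02ad
  rot[9] = c32c2d23$b11c02adc
  rot[10] = 32c2d23$b11c02adcc
  rot[11] = 2c2d23$b11c02adcc3
  rot[12] = c2d23$b11c02adcc32
  rot[13] = 2d23$b11c02adcc32c
  rot[14] = d23$b11c02adcc32c2
  rot[15] = 23$b11c02adcc32c2d
  rot[16] = 3$b11c02adcc32c2d2
  rot[17] = $b11c02adcc32c2d23
Sorted (with $ < everything):
  sorted[0] = $b11c02adcc32c2d23
  sorted[1] = 02adcc32c2d23$b11c
  sorted[2] = 11c02adcc32c2d23$b
  sorted[3] = 1c02adcc32c2d23$b1
  sorted[4] = 23$b11c02adcc32c2d
  sorted[5] = 2adcc32c2d23$b11c0
  sorted[6] = 2c2d23$b11c02adcc3
  sorted[7] = 2d23$b11c02adcc32c
  sorted[8] = 3$b11c02adcc32c2d2
  sorted[9] = 32c2d23$b11c02adcc
  sorted[10] = adcc32c2d23$b11c02
  sorted[11] = b11c02adcc32c2d23$
  sorted[12] = c02adcc32c2d23$b11
  sorted[13] = c2d23$b11c02adcc32
  sorted[14] = c32c2d23$b11c02adc
  sorted[15] = cc32c2d23$b11c02ad
  sorted[16] = d23$b11c02adcc32c2
  sorted[17] = dcc32c2d23$b11c02a
sorted[10] = adcc32c2d23$b11c02

Answer: adcc32c2d23$b11c02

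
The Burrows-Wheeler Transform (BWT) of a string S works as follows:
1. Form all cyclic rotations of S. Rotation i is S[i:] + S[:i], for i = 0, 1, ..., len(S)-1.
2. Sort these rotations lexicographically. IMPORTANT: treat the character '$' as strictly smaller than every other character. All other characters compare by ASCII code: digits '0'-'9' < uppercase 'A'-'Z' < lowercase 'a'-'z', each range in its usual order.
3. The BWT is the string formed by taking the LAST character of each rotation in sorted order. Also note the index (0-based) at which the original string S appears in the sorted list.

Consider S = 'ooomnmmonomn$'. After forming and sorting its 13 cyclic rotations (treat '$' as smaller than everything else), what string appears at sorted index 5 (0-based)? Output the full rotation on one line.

All 13 rotations (rotation i = S[i:]+S[:i]):
  rot[0] = ooomnmmonomn$
  rot[1] = oomnmmonomn$o
  rot[2] = omnmmonomn$oo
  rot[3] = mnmmonomn$ooo
  rot[4] = nmmonomn$ooom
  rot[5] = mmonomn$ooomn
  rot[6] = monomn$ooomnm
  rot[7] = onomn$ooomnmm
  rot[8] = nomn$ooomnmmo
  rot[9] = omn$ooomnmmon
  rot[10] = mn$ooomnmmono
  rot[11] = n$ooomnmmonom
  rot[12] = $ooomnmmonomn
Sorted (with $ < everything):
  sorted[0] = $ooomnmmonomn
  sorted[1] = mmonomn$ooomn
  sorted[2] = mn$ooomnmmono
  sorted[3] = mnmmonomn$ooo
  sorted[4] = monomn$ooomnm
  sorted[5] = n$ooomnmmonom
  sorted[6] = nmmonomn$ooom
  sorted[7] = nomn$ooomnmmo
  sorted[8] = omn$ooomnmmon
  sorted[9] = omnmmonomn$oo
  sorted[10] = onomn$ooomnmm
  sorted[11] = oomnmmonomn$o
  sorted[12] = ooomnmmonomn$
sorted[5] = n$ooomnmmonom

Answer: n$ooomnmmonom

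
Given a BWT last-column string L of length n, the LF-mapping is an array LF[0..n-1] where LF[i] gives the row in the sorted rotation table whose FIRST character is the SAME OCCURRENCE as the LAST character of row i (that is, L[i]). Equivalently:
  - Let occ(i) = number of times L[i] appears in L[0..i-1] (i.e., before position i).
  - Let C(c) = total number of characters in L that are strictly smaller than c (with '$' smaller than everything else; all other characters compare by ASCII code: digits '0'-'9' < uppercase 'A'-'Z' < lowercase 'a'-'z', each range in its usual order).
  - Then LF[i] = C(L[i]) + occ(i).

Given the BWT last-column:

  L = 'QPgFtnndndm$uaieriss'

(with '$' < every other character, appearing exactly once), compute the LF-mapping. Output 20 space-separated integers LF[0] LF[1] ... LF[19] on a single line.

Answer: 3 2 8 1 18 12 13 5 14 6 11 0 19 4 9 7 15 10 16 17

Derivation:
Char counts: '$':1, 'F':1, 'P':1, 'Q':1, 'a':1, 'd':2, 'e':1, 'g':1, 'i':2, 'm':1, 'n':3, 'r':1, 's':2, 't':1, 'u':1
C (first-col start): C('$')=0, C('F')=1, C('P')=2, C('Q')=3, C('a')=4, C('d')=5, C('e')=7, C('g')=8, C('i')=9, C('m')=11, C('n')=12, C('r')=15, C('s')=16, C('t')=18, C('u')=19
L[0]='Q': occ=0, LF[0]=C('Q')+0=3+0=3
L[1]='P': occ=0, LF[1]=C('P')+0=2+0=2
L[2]='g': occ=0, LF[2]=C('g')+0=8+0=8
L[3]='F': occ=0, LF[3]=C('F')+0=1+0=1
L[4]='t': occ=0, LF[4]=C('t')+0=18+0=18
L[5]='n': occ=0, LF[5]=C('n')+0=12+0=12
L[6]='n': occ=1, LF[6]=C('n')+1=12+1=13
L[7]='d': occ=0, LF[7]=C('d')+0=5+0=5
L[8]='n': occ=2, LF[8]=C('n')+2=12+2=14
L[9]='d': occ=1, LF[9]=C('d')+1=5+1=6
L[10]='m': occ=0, LF[10]=C('m')+0=11+0=11
L[11]='$': occ=0, LF[11]=C('$')+0=0+0=0
L[12]='u': occ=0, LF[12]=C('u')+0=19+0=19
L[13]='a': occ=0, LF[13]=C('a')+0=4+0=4
L[14]='i': occ=0, LF[14]=C('i')+0=9+0=9
L[15]='e': occ=0, LF[15]=C('e')+0=7+0=7
L[16]='r': occ=0, LF[16]=C('r')+0=15+0=15
L[17]='i': occ=1, LF[17]=C('i')+1=9+1=10
L[18]='s': occ=0, LF[18]=C('s')+0=16+0=16
L[19]='s': occ=1, LF[19]=C('s')+1=16+1=17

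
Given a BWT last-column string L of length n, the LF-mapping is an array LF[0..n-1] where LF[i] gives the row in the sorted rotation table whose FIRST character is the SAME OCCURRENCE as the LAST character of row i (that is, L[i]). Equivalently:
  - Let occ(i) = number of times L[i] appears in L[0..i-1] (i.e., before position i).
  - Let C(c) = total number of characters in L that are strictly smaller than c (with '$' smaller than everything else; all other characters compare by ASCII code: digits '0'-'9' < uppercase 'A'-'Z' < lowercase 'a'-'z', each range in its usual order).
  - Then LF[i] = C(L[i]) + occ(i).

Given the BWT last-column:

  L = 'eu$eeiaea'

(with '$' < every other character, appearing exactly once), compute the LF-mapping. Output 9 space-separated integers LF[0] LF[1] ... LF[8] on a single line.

Char counts: '$':1, 'a':2, 'e':4, 'i':1, 'u':1
C (first-col start): C('$')=0, C('a')=1, C('e')=3, C('i')=7, C('u')=8
L[0]='e': occ=0, LF[0]=C('e')+0=3+0=3
L[1]='u': occ=0, LF[1]=C('u')+0=8+0=8
L[2]='$': occ=0, LF[2]=C('$')+0=0+0=0
L[3]='e': occ=1, LF[3]=C('e')+1=3+1=4
L[4]='e': occ=2, LF[4]=C('e')+2=3+2=5
L[5]='i': occ=0, LF[5]=C('i')+0=7+0=7
L[6]='a': occ=0, LF[6]=C('a')+0=1+0=1
L[7]='e': occ=3, LF[7]=C('e')+3=3+3=6
L[8]='a': occ=1, LF[8]=C('a')+1=1+1=2

Answer: 3 8 0 4 5 7 1 6 2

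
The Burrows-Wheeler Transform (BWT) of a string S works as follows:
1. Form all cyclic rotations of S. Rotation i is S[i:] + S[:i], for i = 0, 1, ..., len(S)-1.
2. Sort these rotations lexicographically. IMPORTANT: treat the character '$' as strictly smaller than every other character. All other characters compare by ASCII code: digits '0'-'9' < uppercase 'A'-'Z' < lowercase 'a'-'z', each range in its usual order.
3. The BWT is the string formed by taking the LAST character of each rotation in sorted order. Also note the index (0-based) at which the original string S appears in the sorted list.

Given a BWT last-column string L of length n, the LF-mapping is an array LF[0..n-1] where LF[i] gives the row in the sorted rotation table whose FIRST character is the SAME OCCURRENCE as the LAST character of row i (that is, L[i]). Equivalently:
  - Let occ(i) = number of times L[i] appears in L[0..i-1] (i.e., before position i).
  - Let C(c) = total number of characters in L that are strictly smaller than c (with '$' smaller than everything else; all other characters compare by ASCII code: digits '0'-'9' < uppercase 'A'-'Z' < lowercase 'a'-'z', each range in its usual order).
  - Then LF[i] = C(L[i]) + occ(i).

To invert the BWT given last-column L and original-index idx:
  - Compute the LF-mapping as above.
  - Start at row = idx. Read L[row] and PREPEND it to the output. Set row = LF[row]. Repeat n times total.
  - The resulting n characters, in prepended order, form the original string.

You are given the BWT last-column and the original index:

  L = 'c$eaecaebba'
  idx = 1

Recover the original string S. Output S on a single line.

LF mapping: 6 0 8 1 9 7 2 10 4 5 3
Walk LF starting at row 1, prepending L[row]:
  step 1: row=1, L[1]='$', prepend. Next row=LF[1]=0
  step 2: row=0, L[0]='c', prepend. Next row=LF[0]=6
  step 3: row=6, L[6]='a', prepend. Next row=LF[6]=2
  step 4: row=2, L[2]='e', prepend. Next row=LF[2]=8
  step 5: row=8, L[8]='b', prepend. Next row=LF[8]=4
  step 6: row=4, L[4]='e', prepend. Next row=LF[4]=9
  step 7: row=9, L[9]='b', prepend. Next row=LF[9]=5
  step 8: row=5, L[5]='c', prepend. Next row=LF[5]=7
  step 9: row=7, L[7]='e', prepend. Next row=LF[7]=10
  step 10: row=10, L[10]='a', prepend. Next row=LF[10]=3
  step 11: row=3, L[3]='a', prepend. Next row=LF[3]=1
Reversed output: aaecbebeac$

Answer: aaecbebeac$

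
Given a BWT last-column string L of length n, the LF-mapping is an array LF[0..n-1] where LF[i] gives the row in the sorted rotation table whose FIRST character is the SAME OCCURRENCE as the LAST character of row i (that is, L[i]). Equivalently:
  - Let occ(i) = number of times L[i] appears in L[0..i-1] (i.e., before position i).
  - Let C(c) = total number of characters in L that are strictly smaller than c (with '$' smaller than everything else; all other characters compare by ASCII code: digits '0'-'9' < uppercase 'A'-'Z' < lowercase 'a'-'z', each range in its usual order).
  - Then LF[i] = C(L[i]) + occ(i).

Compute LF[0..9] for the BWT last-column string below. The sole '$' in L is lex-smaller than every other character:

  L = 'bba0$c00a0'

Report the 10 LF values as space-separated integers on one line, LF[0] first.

Answer: 7 8 5 1 0 9 2 3 6 4

Derivation:
Char counts: '$':1, '0':4, 'a':2, 'b':2, 'c':1
C (first-col start): C('$')=0, C('0')=1, C('a')=5, C('b')=7, C('c')=9
L[0]='b': occ=0, LF[0]=C('b')+0=7+0=7
L[1]='b': occ=1, LF[1]=C('b')+1=7+1=8
L[2]='a': occ=0, LF[2]=C('a')+0=5+0=5
L[3]='0': occ=0, LF[3]=C('0')+0=1+0=1
L[4]='$': occ=0, LF[4]=C('$')+0=0+0=0
L[5]='c': occ=0, LF[5]=C('c')+0=9+0=9
L[6]='0': occ=1, LF[6]=C('0')+1=1+1=2
L[7]='0': occ=2, LF[7]=C('0')+2=1+2=3
L[8]='a': occ=1, LF[8]=C('a')+1=5+1=6
L[9]='0': occ=3, LF[9]=C('0')+3=1+3=4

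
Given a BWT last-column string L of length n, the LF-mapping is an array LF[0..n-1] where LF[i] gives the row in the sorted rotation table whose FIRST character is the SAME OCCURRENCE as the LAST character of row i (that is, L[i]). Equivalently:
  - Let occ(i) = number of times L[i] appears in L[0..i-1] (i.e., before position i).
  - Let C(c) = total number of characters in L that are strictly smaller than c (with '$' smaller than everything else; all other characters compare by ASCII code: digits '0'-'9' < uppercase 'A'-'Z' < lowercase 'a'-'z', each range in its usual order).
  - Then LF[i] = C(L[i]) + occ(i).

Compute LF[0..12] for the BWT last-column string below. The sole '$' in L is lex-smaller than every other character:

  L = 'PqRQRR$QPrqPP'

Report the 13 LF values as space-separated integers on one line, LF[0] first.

Answer: 1 10 7 5 8 9 0 6 2 12 11 3 4

Derivation:
Char counts: '$':1, 'P':4, 'Q':2, 'R':3, 'q':2, 'r':1
C (first-col start): C('$')=0, C('P')=1, C('Q')=5, C('R')=7, C('q')=10, C('r')=12
L[0]='P': occ=0, LF[0]=C('P')+0=1+0=1
L[1]='q': occ=0, LF[1]=C('q')+0=10+0=10
L[2]='R': occ=0, LF[2]=C('R')+0=7+0=7
L[3]='Q': occ=0, LF[3]=C('Q')+0=5+0=5
L[4]='R': occ=1, LF[4]=C('R')+1=7+1=8
L[5]='R': occ=2, LF[5]=C('R')+2=7+2=9
L[6]='$': occ=0, LF[6]=C('$')+0=0+0=0
L[7]='Q': occ=1, LF[7]=C('Q')+1=5+1=6
L[8]='P': occ=1, LF[8]=C('P')+1=1+1=2
L[9]='r': occ=0, LF[9]=C('r')+0=12+0=12
L[10]='q': occ=1, LF[10]=C('q')+1=10+1=11
L[11]='P': occ=2, LF[11]=C('P')+2=1+2=3
L[12]='P': occ=3, LF[12]=C('P')+3=1+3=4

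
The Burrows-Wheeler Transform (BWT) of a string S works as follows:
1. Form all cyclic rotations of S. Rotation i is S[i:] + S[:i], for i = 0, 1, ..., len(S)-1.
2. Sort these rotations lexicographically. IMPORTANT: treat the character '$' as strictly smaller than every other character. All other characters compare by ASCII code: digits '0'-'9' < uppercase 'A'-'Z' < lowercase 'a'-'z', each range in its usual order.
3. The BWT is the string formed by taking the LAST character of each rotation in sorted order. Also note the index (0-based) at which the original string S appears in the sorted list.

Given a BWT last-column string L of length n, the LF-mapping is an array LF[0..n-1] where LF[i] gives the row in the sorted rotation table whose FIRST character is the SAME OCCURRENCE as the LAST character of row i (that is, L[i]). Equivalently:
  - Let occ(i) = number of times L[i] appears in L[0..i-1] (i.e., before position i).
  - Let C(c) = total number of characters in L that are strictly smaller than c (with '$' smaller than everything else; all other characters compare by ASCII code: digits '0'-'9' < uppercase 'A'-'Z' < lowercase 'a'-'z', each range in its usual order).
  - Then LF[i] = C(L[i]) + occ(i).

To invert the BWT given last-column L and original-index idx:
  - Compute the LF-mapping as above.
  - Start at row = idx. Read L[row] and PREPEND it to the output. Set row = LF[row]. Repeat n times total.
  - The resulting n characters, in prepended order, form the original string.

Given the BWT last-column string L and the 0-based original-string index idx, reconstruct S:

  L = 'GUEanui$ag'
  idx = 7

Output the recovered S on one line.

Answer: iguanaUEG$

Derivation:
LF mapping: 2 3 1 4 8 9 7 0 5 6
Walk LF starting at row 7, prepending L[row]:
  step 1: row=7, L[7]='$', prepend. Next row=LF[7]=0
  step 2: row=0, L[0]='G', prepend. Next row=LF[0]=2
  step 3: row=2, L[2]='E', prepend. Next row=LF[2]=1
  step 4: row=1, L[1]='U', prepend. Next row=LF[1]=3
  step 5: row=3, L[3]='a', prepend. Next row=LF[3]=4
  step 6: row=4, L[4]='n', prepend. Next row=LF[4]=8
  step 7: row=8, L[8]='a', prepend. Next row=LF[8]=5
  step 8: row=5, L[5]='u', prepend. Next row=LF[5]=9
  step 9: row=9, L[9]='g', prepend. Next row=LF[9]=6
  step 10: row=6, L[6]='i', prepend. Next row=LF[6]=7
Reversed output: iguanaUEG$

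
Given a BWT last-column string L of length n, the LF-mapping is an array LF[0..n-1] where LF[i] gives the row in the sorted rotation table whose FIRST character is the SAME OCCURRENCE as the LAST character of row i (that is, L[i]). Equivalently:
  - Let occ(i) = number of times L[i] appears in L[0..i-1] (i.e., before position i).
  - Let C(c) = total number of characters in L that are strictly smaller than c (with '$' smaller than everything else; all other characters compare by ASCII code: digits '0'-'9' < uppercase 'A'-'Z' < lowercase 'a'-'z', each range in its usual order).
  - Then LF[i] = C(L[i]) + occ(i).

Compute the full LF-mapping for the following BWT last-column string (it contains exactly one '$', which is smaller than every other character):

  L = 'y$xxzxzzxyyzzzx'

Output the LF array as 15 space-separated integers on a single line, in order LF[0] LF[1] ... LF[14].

Char counts: '$':1, 'x':5, 'y':3, 'z':6
C (first-col start): C('$')=0, C('x')=1, C('y')=6, C('z')=9
L[0]='y': occ=0, LF[0]=C('y')+0=6+0=6
L[1]='$': occ=0, LF[1]=C('$')+0=0+0=0
L[2]='x': occ=0, LF[2]=C('x')+0=1+0=1
L[3]='x': occ=1, LF[3]=C('x')+1=1+1=2
L[4]='z': occ=0, LF[4]=C('z')+0=9+0=9
L[5]='x': occ=2, LF[5]=C('x')+2=1+2=3
L[6]='z': occ=1, LF[6]=C('z')+1=9+1=10
L[7]='z': occ=2, LF[7]=C('z')+2=9+2=11
L[8]='x': occ=3, LF[8]=C('x')+3=1+3=4
L[9]='y': occ=1, LF[9]=C('y')+1=6+1=7
L[10]='y': occ=2, LF[10]=C('y')+2=6+2=8
L[11]='z': occ=3, LF[11]=C('z')+3=9+3=12
L[12]='z': occ=4, LF[12]=C('z')+4=9+4=13
L[13]='z': occ=5, LF[13]=C('z')+5=9+5=14
L[14]='x': occ=4, LF[14]=C('x')+4=1+4=5

Answer: 6 0 1 2 9 3 10 11 4 7 8 12 13 14 5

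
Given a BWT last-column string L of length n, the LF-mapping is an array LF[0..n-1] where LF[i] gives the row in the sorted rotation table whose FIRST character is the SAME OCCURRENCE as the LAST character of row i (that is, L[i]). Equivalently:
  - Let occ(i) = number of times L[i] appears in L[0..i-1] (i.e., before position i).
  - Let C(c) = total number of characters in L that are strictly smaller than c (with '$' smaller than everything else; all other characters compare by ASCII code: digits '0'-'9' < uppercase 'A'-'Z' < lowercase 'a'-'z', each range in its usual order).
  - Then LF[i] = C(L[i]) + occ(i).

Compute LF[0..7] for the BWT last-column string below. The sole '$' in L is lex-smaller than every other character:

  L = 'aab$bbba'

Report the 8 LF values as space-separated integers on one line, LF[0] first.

Answer: 1 2 4 0 5 6 7 3

Derivation:
Char counts: '$':1, 'a':3, 'b':4
C (first-col start): C('$')=0, C('a')=1, C('b')=4
L[0]='a': occ=0, LF[0]=C('a')+0=1+0=1
L[1]='a': occ=1, LF[1]=C('a')+1=1+1=2
L[2]='b': occ=0, LF[2]=C('b')+0=4+0=4
L[3]='$': occ=0, LF[3]=C('$')+0=0+0=0
L[4]='b': occ=1, LF[4]=C('b')+1=4+1=5
L[5]='b': occ=2, LF[5]=C('b')+2=4+2=6
L[6]='b': occ=3, LF[6]=C('b')+3=4+3=7
L[7]='a': occ=2, LF[7]=C('a')+2=1+2=3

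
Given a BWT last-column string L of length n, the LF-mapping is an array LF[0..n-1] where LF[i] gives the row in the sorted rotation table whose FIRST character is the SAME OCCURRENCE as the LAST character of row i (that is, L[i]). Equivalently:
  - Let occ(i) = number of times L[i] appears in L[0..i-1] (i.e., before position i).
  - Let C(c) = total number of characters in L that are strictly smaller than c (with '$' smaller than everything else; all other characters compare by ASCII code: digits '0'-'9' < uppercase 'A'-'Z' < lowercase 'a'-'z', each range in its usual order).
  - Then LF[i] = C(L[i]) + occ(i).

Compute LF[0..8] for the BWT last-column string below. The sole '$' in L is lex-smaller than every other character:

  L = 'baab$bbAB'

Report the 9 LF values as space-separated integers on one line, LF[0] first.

Char counts: '$':1, 'A':1, 'B':1, 'a':2, 'b':4
C (first-col start): C('$')=0, C('A')=1, C('B')=2, C('a')=3, C('b')=5
L[0]='b': occ=0, LF[0]=C('b')+0=5+0=5
L[1]='a': occ=0, LF[1]=C('a')+0=3+0=3
L[2]='a': occ=1, LF[2]=C('a')+1=3+1=4
L[3]='b': occ=1, LF[3]=C('b')+1=5+1=6
L[4]='$': occ=0, LF[4]=C('$')+0=0+0=0
L[5]='b': occ=2, LF[5]=C('b')+2=5+2=7
L[6]='b': occ=3, LF[6]=C('b')+3=5+3=8
L[7]='A': occ=0, LF[7]=C('A')+0=1+0=1
L[8]='B': occ=0, LF[8]=C('B')+0=2+0=2

Answer: 5 3 4 6 0 7 8 1 2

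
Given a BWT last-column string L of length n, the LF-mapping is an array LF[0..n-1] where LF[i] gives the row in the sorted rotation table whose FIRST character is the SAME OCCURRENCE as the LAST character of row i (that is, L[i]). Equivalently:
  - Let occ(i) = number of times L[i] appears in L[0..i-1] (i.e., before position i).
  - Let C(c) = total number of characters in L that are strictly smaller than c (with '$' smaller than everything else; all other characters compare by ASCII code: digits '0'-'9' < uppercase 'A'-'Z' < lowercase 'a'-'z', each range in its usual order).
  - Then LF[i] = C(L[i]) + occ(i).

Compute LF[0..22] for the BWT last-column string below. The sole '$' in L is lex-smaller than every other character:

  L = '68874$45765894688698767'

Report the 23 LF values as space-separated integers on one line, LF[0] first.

Answer: 6 15 16 11 1 0 2 4 12 7 5 17 21 3 8 18 19 9 22 20 13 10 14

Derivation:
Char counts: '$':1, '4':3, '5':2, '6':5, '7':4, '8':6, '9':2
C (first-col start): C('$')=0, C('4')=1, C('5')=4, C('6')=6, C('7')=11, C('8')=15, C('9')=21
L[0]='6': occ=0, LF[0]=C('6')+0=6+0=6
L[1]='8': occ=0, LF[1]=C('8')+0=15+0=15
L[2]='8': occ=1, LF[2]=C('8')+1=15+1=16
L[3]='7': occ=0, LF[3]=C('7')+0=11+0=11
L[4]='4': occ=0, LF[4]=C('4')+0=1+0=1
L[5]='$': occ=0, LF[5]=C('$')+0=0+0=0
L[6]='4': occ=1, LF[6]=C('4')+1=1+1=2
L[7]='5': occ=0, LF[7]=C('5')+0=4+0=4
L[8]='7': occ=1, LF[8]=C('7')+1=11+1=12
L[9]='6': occ=1, LF[9]=C('6')+1=6+1=7
L[10]='5': occ=1, LF[10]=C('5')+1=4+1=5
L[11]='8': occ=2, LF[11]=C('8')+2=15+2=17
L[12]='9': occ=0, LF[12]=C('9')+0=21+0=21
L[13]='4': occ=2, LF[13]=C('4')+2=1+2=3
L[14]='6': occ=2, LF[14]=C('6')+2=6+2=8
L[15]='8': occ=3, LF[15]=C('8')+3=15+3=18
L[16]='8': occ=4, LF[16]=C('8')+4=15+4=19
L[17]='6': occ=3, LF[17]=C('6')+3=6+3=9
L[18]='9': occ=1, LF[18]=C('9')+1=21+1=22
L[19]='8': occ=5, LF[19]=C('8')+5=15+5=20
L[20]='7': occ=2, LF[20]=C('7')+2=11+2=13
L[21]='6': occ=4, LF[21]=C('6')+4=6+4=10
L[22]='7': occ=3, LF[22]=C('7')+3=11+3=14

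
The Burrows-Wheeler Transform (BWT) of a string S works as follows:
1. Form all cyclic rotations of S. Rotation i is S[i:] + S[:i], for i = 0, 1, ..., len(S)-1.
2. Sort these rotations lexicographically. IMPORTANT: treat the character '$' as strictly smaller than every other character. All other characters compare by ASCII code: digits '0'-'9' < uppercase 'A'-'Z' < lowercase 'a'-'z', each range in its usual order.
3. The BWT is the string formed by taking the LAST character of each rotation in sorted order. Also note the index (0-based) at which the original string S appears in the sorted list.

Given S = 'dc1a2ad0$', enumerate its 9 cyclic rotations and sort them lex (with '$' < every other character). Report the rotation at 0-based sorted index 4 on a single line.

All 9 rotations (rotation i = S[i:]+S[:i]):
  rot[0] = dc1a2ad0$
  rot[1] = c1a2ad0$d
  rot[2] = 1a2ad0$dc
  rot[3] = a2ad0$dc1
  rot[4] = 2ad0$dc1a
  rot[5] = ad0$dc1a2
  rot[6] = d0$dc1a2a
  rot[7] = 0$dc1a2ad
  rot[8] = $dc1a2ad0
Sorted (with $ < everything):
  sorted[0] = $dc1a2ad0
  sorted[1] = 0$dc1a2ad
  sorted[2] = 1a2ad0$dc
  sorted[3] = 2ad0$dc1a
  sorted[4] = a2ad0$dc1
  sorted[5] = ad0$dc1a2
  sorted[6] = c1a2ad0$d
  sorted[7] = d0$dc1a2a
  sorted[8] = dc1a2ad0$
sorted[4] = a2ad0$dc1

Answer: a2ad0$dc1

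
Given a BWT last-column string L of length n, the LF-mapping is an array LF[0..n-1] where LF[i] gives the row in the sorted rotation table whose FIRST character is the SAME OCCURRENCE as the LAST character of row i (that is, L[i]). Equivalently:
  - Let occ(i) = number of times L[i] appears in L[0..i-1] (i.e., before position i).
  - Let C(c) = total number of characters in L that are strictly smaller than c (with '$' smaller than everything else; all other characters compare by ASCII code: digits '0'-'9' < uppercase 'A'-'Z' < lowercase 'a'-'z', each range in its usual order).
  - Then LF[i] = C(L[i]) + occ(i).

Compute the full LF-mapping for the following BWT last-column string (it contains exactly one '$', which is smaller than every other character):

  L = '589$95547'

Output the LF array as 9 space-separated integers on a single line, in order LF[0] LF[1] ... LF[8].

Char counts: '$':1, '4':1, '5':3, '7':1, '8':1, '9':2
C (first-col start): C('$')=0, C('4')=1, C('5')=2, C('7')=5, C('8')=6, C('9')=7
L[0]='5': occ=0, LF[0]=C('5')+0=2+0=2
L[1]='8': occ=0, LF[1]=C('8')+0=6+0=6
L[2]='9': occ=0, LF[2]=C('9')+0=7+0=7
L[3]='$': occ=0, LF[3]=C('$')+0=0+0=0
L[4]='9': occ=1, LF[4]=C('9')+1=7+1=8
L[5]='5': occ=1, LF[5]=C('5')+1=2+1=3
L[6]='5': occ=2, LF[6]=C('5')+2=2+2=4
L[7]='4': occ=0, LF[7]=C('4')+0=1+0=1
L[8]='7': occ=0, LF[8]=C('7')+0=5+0=5

Answer: 2 6 7 0 8 3 4 1 5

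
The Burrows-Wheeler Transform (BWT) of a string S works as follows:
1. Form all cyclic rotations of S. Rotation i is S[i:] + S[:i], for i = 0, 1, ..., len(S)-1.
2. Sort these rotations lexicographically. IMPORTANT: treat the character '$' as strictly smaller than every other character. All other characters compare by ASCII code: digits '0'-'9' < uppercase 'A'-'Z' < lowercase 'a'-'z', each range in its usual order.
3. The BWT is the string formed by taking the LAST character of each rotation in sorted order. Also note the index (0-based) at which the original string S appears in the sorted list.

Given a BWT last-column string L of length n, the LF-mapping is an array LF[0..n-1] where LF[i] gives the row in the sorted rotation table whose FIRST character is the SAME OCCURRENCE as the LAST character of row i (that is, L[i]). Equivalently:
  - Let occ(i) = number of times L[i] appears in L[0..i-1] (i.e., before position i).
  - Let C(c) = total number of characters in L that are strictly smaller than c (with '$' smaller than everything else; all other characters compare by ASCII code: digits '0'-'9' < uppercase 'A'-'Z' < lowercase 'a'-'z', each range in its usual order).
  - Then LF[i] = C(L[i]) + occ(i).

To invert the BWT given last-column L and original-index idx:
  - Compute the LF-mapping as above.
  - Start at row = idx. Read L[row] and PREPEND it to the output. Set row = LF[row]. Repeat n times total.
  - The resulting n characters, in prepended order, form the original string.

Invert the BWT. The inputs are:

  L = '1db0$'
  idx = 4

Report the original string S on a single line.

Answer: d0b1$

Derivation:
LF mapping: 2 4 3 1 0
Walk LF starting at row 4, prepending L[row]:
  step 1: row=4, L[4]='$', prepend. Next row=LF[4]=0
  step 2: row=0, L[0]='1', prepend. Next row=LF[0]=2
  step 3: row=2, L[2]='b', prepend. Next row=LF[2]=3
  step 4: row=3, L[3]='0', prepend. Next row=LF[3]=1
  step 5: row=1, L[1]='d', prepend. Next row=LF[1]=4
Reversed output: d0b1$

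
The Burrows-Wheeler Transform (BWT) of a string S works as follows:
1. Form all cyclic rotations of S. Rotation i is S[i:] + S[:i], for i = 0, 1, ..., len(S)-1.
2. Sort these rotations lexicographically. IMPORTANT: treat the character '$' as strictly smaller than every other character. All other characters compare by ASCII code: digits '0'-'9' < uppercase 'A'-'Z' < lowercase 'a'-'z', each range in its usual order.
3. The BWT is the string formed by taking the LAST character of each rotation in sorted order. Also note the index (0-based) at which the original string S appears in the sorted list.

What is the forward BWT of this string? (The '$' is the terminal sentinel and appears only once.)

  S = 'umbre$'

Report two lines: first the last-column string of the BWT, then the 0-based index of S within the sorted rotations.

All 6 rotations (rotation i = S[i:]+S[:i]):
  rot[0] = umbre$
  rot[1] = mbre$u
  rot[2] = bre$um
  rot[3] = re$umb
  rot[4] = e$umbr
  rot[5] = $umbre
Sorted (with $ < everything):
  sorted[0] = $umbre  (last char: 'e')
  sorted[1] = bre$um  (last char: 'm')
  sorted[2] = e$umbr  (last char: 'r')
  sorted[3] = mbre$u  (last char: 'u')
  sorted[4] = re$umb  (last char: 'b')
  sorted[5] = umbre$  (last char: '$')
Last column: emrub$
Original string S is at sorted index 5

Answer: emrub$
5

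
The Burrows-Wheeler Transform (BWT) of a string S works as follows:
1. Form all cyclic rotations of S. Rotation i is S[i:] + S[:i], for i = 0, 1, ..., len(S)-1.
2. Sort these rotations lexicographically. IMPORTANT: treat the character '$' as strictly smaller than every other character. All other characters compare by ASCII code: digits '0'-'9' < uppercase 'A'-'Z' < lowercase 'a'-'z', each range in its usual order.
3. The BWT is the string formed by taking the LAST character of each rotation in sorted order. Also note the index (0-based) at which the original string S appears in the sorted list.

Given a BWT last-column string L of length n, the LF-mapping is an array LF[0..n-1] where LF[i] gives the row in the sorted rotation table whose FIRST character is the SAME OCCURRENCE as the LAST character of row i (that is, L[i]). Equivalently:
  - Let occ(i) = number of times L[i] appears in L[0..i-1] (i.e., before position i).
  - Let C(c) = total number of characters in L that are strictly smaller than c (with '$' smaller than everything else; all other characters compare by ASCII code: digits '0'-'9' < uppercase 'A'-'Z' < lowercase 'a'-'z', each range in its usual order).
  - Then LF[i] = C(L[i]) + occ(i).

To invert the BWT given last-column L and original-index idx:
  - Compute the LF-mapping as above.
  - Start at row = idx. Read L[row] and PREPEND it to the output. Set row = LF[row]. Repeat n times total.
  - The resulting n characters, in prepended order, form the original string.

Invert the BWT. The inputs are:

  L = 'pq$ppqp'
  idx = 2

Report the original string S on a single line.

Answer: pppqqp$

Derivation:
LF mapping: 1 5 0 2 3 6 4
Walk LF starting at row 2, prepending L[row]:
  step 1: row=2, L[2]='$', prepend. Next row=LF[2]=0
  step 2: row=0, L[0]='p', prepend. Next row=LF[0]=1
  step 3: row=1, L[1]='q', prepend. Next row=LF[1]=5
  step 4: row=5, L[5]='q', prepend. Next row=LF[5]=6
  step 5: row=6, L[6]='p', prepend. Next row=LF[6]=4
  step 6: row=4, L[4]='p', prepend. Next row=LF[4]=3
  step 7: row=3, L[3]='p', prepend. Next row=LF[3]=2
Reversed output: pppqqp$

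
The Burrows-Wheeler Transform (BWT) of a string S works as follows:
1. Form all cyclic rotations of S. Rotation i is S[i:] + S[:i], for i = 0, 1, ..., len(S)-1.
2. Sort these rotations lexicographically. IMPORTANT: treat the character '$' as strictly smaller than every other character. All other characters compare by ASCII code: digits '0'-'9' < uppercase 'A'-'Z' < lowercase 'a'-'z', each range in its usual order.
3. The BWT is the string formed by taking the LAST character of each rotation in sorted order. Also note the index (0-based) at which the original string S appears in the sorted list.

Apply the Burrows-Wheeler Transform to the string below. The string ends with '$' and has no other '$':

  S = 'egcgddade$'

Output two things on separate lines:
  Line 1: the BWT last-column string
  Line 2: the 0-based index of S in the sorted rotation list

All 10 rotations (rotation i = S[i:]+S[:i]):
  rot[0] = egcgddade$
  rot[1] = gcgddade$e
  rot[2] = cgddade$eg
  rot[3] = gddade$egc
  rot[4] = ddade$egcg
  rot[5] = dade$egcgd
  rot[6] = ade$egcgdd
  rot[7] = de$egcgdda
  rot[8] = e$egcgddad
  rot[9] = $egcgddade
Sorted (with $ < everything):
  sorted[0] = $egcgddade  (last char: 'e')
  sorted[1] = ade$egcgdd  (last char: 'd')
  sorted[2] = cgddade$eg  (last char: 'g')
  sorted[3] = dade$egcgd  (last char: 'd')
  sorted[4] = ddade$egcg  (last char: 'g')
  sorted[5] = de$egcgdda  (last char: 'a')
  sorted[6] = e$egcgddad  (last char: 'd')
  sorted[7] = egcgddade$  (last char: '$')
  sorted[8] = gcgddade$e  (last char: 'e')
  sorted[9] = gddade$egc  (last char: 'c')
Last column: edgdgad$ec
Original string S is at sorted index 7

Answer: edgdgad$ec
7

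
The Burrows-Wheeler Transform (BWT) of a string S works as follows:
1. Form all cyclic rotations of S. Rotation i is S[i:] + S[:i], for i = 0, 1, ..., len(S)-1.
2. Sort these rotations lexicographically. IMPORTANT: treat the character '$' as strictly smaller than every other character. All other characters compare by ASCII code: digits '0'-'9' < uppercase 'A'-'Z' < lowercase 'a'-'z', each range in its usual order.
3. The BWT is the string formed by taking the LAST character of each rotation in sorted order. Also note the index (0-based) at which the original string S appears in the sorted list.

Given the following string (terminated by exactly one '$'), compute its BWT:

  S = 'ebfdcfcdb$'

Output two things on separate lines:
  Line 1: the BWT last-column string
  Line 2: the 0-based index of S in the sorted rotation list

Answer: bdefdcf$cb
7

Derivation:
All 10 rotations (rotation i = S[i:]+S[:i]):
  rot[0] = ebfdcfcdb$
  rot[1] = bfdcfcdb$e
  rot[2] = fdcfcdb$eb
  rot[3] = dcfcdb$ebf
  rot[4] = cfcdb$ebfd
  rot[5] = fcdb$ebfdc
  rot[6] = cdb$ebfdcf
  rot[7] = db$ebfdcfc
  rot[8] = b$ebfdcfcd
  rot[9] = $ebfdcfcdb
Sorted (with $ < everything):
  sorted[0] = $ebfdcfcdb  (last char: 'b')
  sorted[1] = b$ebfdcfcd  (last char: 'd')
  sorted[2] = bfdcfcdb$e  (last char: 'e')
  sorted[3] = cdb$ebfdcf  (last char: 'f')
  sorted[4] = cfcdb$ebfd  (last char: 'd')
  sorted[5] = db$ebfdcfc  (last char: 'c')
  sorted[6] = dcfcdb$ebf  (last char: 'f')
  sorted[7] = ebfdcfcdb$  (last char: '$')
  sorted[8] = fcdb$ebfdc  (last char: 'c')
  sorted[9] = fdcfcdb$eb  (last char: 'b')
Last column: bdefdcf$cb
Original string S is at sorted index 7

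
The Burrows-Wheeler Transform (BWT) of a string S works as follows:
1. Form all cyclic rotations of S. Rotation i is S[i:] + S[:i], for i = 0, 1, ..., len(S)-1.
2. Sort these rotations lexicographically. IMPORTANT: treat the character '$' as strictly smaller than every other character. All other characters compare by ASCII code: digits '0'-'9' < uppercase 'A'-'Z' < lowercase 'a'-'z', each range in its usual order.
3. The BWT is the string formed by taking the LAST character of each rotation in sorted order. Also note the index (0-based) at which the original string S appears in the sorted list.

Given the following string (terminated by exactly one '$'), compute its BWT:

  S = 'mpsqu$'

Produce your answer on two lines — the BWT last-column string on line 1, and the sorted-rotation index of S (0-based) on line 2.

All 6 rotations (rotation i = S[i:]+S[:i]):
  rot[0] = mpsqu$
  rot[1] = psqu$m
  rot[2] = squ$mp
  rot[3] = qu$mps
  rot[4] = u$mpsq
  rot[5] = $mpsqu
Sorted (with $ < everything):
  sorted[0] = $mpsqu  (last char: 'u')
  sorted[1] = mpsqu$  (last char: '$')
  sorted[2] = psqu$m  (last char: 'm')
  sorted[3] = qu$mps  (last char: 's')
  sorted[4] = squ$mp  (last char: 'p')
  sorted[5] = u$mpsq  (last char: 'q')
Last column: u$mspq
Original string S is at sorted index 1

Answer: u$mspq
1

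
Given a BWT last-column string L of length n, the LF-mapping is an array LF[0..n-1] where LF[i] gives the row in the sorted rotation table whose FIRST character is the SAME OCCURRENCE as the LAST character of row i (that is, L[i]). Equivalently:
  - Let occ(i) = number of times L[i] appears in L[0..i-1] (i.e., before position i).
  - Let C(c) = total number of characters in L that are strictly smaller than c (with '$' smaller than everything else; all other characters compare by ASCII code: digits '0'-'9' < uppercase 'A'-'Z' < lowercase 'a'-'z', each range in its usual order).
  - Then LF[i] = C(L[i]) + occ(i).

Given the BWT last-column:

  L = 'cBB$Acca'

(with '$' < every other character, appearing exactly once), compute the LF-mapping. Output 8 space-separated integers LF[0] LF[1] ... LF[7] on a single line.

Answer: 5 2 3 0 1 6 7 4

Derivation:
Char counts: '$':1, 'A':1, 'B':2, 'a':1, 'c':3
C (first-col start): C('$')=0, C('A')=1, C('B')=2, C('a')=4, C('c')=5
L[0]='c': occ=0, LF[0]=C('c')+0=5+0=5
L[1]='B': occ=0, LF[1]=C('B')+0=2+0=2
L[2]='B': occ=1, LF[2]=C('B')+1=2+1=3
L[3]='$': occ=0, LF[3]=C('$')+0=0+0=0
L[4]='A': occ=0, LF[4]=C('A')+0=1+0=1
L[5]='c': occ=1, LF[5]=C('c')+1=5+1=6
L[6]='c': occ=2, LF[6]=C('c')+2=5+2=7
L[7]='a': occ=0, LF[7]=C('a')+0=4+0=4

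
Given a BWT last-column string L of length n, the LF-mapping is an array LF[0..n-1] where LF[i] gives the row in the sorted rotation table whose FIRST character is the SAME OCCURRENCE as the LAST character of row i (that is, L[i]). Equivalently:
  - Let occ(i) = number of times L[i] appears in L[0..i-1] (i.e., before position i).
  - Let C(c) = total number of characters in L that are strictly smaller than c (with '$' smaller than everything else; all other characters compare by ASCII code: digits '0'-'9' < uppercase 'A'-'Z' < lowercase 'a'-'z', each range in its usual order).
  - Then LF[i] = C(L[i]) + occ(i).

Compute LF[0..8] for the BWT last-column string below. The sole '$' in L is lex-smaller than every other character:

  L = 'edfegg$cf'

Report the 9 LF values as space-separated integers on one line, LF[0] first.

Answer: 3 2 5 4 7 8 0 1 6

Derivation:
Char counts: '$':1, 'c':1, 'd':1, 'e':2, 'f':2, 'g':2
C (first-col start): C('$')=0, C('c')=1, C('d')=2, C('e')=3, C('f')=5, C('g')=7
L[0]='e': occ=0, LF[0]=C('e')+0=3+0=3
L[1]='d': occ=0, LF[1]=C('d')+0=2+0=2
L[2]='f': occ=0, LF[2]=C('f')+0=5+0=5
L[3]='e': occ=1, LF[3]=C('e')+1=3+1=4
L[4]='g': occ=0, LF[4]=C('g')+0=7+0=7
L[5]='g': occ=1, LF[5]=C('g')+1=7+1=8
L[6]='$': occ=0, LF[6]=C('$')+0=0+0=0
L[7]='c': occ=0, LF[7]=C('c')+0=1+0=1
L[8]='f': occ=1, LF[8]=C('f')+1=5+1=6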